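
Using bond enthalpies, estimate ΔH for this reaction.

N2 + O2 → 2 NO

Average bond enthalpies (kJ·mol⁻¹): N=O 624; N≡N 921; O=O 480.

Bonds broken (reactants):
  N≡N: 1 × 921 = 921
  O=O: 1 × 480 = 480
  Σ(broken) = 1401 kJ
Bonds formed (products):
  N=O: 2 × 624 = 1248
  Σ(formed) = 1248 kJ
ΔH = Σ(broken) − Σ(formed) = 1401 − 1248 = +153 kJ

ΔH ≈ +153 kJ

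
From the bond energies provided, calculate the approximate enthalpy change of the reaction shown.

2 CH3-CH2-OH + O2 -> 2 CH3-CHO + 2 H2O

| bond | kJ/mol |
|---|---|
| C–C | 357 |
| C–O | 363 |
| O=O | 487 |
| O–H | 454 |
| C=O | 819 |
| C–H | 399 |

ΔH ≈ −535 kJ

Bonds broken (reactants):
  C–C: 2 × 357 = 714
  C–H: 10 × 399 = 3990
  C–O: 2 × 363 = 726
  O–H: 2 × 454 = 908
  O=O: 1 × 487 = 487
  Σ(broken) = 6825 kJ
Bonds formed (products):
  C–C: 2 × 357 = 714
  C–H: 8 × 399 = 3192
  C=O: 2 × 819 = 1638
  O–H: 4 × 454 = 1816
  Σ(formed) = 7360 kJ
ΔH = Σ(broken) − Σ(formed) = 6825 − 7360 = −535 kJ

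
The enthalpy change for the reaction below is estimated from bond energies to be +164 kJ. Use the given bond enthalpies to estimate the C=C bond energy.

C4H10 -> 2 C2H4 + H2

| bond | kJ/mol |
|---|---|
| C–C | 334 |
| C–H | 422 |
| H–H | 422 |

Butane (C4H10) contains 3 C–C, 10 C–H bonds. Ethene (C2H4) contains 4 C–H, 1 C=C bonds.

D(C=C) ≈ 630 kJ/mol

Let D be the C=C bond energy.
Σ(broken) = 3×334 + 10×422 = 5222
Σ(formed) = 8×422 + 2×D + 1×422 = 3798 + 2D
ΔH = Σ(broken) − Σ(formed) = (5222) − (3798 + 2D) = +1424 − 2D
Setting this equal to +164 kJ gives 2D = 1260, so D = 630 kJ/mol.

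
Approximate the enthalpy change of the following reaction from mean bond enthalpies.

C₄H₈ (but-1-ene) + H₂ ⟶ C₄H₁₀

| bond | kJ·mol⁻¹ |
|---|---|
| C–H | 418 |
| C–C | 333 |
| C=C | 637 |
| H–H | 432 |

ΔH ≈ −100 kJ

Bonds broken (reactants):
  C–C: 2 × 333 = 666
  C–H: 8 × 418 = 3344
  C=C: 1 × 637 = 637
  H–H: 1 × 432 = 432
  Σ(broken) = 5079 kJ
Bonds formed (products):
  C–C: 3 × 333 = 999
  C–H: 10 × 418 = 4180
  Σ(formed) = 5179 kJ
ΔH = Σ(broken) − Σ(formed) = 5079 − 5179 = −100 kJ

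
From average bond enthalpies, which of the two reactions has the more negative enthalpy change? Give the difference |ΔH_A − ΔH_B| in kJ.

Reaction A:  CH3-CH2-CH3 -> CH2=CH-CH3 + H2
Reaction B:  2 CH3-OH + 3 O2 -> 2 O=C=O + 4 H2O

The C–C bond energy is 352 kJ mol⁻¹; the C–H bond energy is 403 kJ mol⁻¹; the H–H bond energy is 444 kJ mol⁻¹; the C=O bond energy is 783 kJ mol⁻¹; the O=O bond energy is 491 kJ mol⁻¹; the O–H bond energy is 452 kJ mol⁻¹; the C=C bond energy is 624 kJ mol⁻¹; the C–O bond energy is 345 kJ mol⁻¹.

Reaction B, by 1353 kJ

Reaction A:
  Bonds broken (reactants):
    C–C: 2 × 352 = 704
    C–H: 8 × 403 = 3224
    Σ(broken) = 3928 kJ
  Bonds formed (products):
    C–C: 1 × 352 = 352
    C–H: 6 × 403 = 2418
    C=C: 1 × 624 = 624
    H–H: 1 × 444 = 444
    Σ(formed) = 3838 kJ
  ΔH_A = 3928 − 3838 = +90 kJ
Reaction B:
  Bonds broken (reactants):
    C–H: 6 × 403 = 2418
    C–O: 2 × 345 = 690
    O–H: 2 × 452 = 904
    O=O: 3 × 491 = 1473
    Σ(broken) = 5485 kJ
  Bonds formed (products):
    C=O: 4 × 783 = 3132
    O–H: 8 × 452 = 3616
    Σ(formed) = 6748 kJ
  ΔH_B = 5485 − 6748 = −1263 kJ
ΔH_A − ΔH_B = +1353 kJ, so reaction B has the more negative ΔH; |ΔH_A − ΔH_B| = 1353 kJ.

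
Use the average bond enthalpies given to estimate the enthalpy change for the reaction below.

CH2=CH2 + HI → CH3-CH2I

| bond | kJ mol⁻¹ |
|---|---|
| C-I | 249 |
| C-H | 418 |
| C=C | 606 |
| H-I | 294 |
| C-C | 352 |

Bonds broken (reactants):
  C-H: 4 × 418 = 1672
  C=C: 1 × 606 = 606
  H-I: 1 × 294 = 294
  Σ(broken) = 2572 kJ
Bonds formed (products):
  C-C: 1 × 352 = 352
  C-H: 5 × 418 = 2090
  C-I: 1 × 249 = 249
  Σ(formed) = 2691 kJ
ΔH = Σ(broken) − Σ(formed) = 2572 − 2691 = −119 kJ

ΔH ≈ −119 kJ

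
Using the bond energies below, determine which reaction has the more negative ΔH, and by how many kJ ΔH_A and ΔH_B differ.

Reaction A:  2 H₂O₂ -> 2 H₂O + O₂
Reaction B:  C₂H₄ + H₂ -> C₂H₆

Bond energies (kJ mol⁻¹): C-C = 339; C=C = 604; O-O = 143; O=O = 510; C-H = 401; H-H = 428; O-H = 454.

Reaction A, by 115 kJ

Reaction A:
  Bonds broken (reactants):
    O-H: 4 × 454 = 1816
    O-O: 2 × 143 = 286
    Σ(broken) = 2102 kJ
  Bonds formed (products):
    O-H: 4 × 454 = 1816
    O=O: 1 × 510 = 510
    Σ(formed) = 2326 kJ
  ΔH_A = 2102 − 2326 = −224 kJ
Reaction B:
  Bonds broken (reactants):
    C-H: 4 × 401 = 1604
    C=C: 1 × 604 = 604
    H-H: 1 × 428 = 428
    Σ(broken) = 2636 kJ
  Bonds formed (products):
    C-C: 1 × 339 = 339
    C-H: 6 × 401 = 2406
    Σ(formed) = 2745 kJ
  ΔH_B = 2636 − 2745 = −109 kJ
ΔH_A − ΔH_B = −115 kJ, so reaction A has the more negative ΔH; |ΔH_A − ΔH_B| = 115 kJ.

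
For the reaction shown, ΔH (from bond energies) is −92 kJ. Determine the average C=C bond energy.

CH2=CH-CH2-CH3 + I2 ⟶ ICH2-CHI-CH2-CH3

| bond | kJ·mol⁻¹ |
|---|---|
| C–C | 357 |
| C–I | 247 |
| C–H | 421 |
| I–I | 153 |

Let D be the C=C bond energy.
Σ(broken) = 2×357 + 8×421 + 1×D + 1×153 = 4235 + D
Σ(formed) = 3×357 + 8×421 + 2×247 = 4933
ΔH = Σ(broken) − Σ(formed) = (4235 + D) − (4933) = −698 + D
Setting this equal to −92 kJ gives D = 606 kJ/mol.

D(C=C) ≈ 606 kJ/mol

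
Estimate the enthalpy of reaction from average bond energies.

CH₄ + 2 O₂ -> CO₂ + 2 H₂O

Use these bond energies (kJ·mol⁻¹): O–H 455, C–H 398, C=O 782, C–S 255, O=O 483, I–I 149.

ΔH ≈ −826 kJ

Bonds broken (reactants):
  C–H: 4 × 398 = 1592
  O=O: 2 × 483 = 966
  Σ(broken) = 2558 kJ
Bonds formed (products):
  C=O: 2 × 782 = 1564
  O–H: 4 × 455 = 1820
  Σ(formed) = 3384 kJ
ΔH = Σ(broken) − Σ(formed) = 2558 − 3384 = −826 kJ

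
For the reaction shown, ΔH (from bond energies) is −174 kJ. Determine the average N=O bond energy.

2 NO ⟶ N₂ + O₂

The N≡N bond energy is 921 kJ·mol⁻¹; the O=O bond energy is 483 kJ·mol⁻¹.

D(N=O) ≈ 615 kJ/mol

Let D be the N=O bond energy.
Σ(broken) = 2×D = 2D
Σ(formed) = 1×921 + 1×483 = 1404
ΔH = Σ(broken) − Σ(formed) = (2D) − (1404) = −1404 + 2D
Setting this equal to −174 kJ gives 2D = 1230, so D = 615 kJ/mol.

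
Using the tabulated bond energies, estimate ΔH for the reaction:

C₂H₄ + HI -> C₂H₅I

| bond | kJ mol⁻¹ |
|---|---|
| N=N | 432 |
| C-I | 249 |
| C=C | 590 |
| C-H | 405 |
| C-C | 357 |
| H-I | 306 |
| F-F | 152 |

Bonds broken (reactants):
  C-H: 4 × 405 = 1620
  C=C: 1 × 590 = 590
  H-I: 1 × 306 = 306
  Σ(broken) = 2516 kJ
Bonds formed (products):
  C-C: 1 × 357 = 357
  C-H: 5 × 405 = 2025
  C-I: 1 × 249 = 249
  Σ(formed) = 2631 kJ
ΔH = Σ(broken) − Σ(formed) = 2516 − 2631 = −115 kJ

ΔH ≈ −115 kJ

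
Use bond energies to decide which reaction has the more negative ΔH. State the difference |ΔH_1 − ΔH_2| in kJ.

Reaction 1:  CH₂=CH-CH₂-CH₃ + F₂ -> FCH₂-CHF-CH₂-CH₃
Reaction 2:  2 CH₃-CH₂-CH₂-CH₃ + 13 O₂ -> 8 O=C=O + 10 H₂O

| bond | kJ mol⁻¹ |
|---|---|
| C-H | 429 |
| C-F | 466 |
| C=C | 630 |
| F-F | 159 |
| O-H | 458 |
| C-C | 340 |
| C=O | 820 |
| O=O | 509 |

Reaction 1:
  Bonds broken (reactants):
    C-C: 2 × 340 = 680
    C-H: 8 × 429 = 3432
    C=C: 1 × 630 = 630
    F-F: 1 × 159 = 159
    Σ(broken) = 4901 kJ
  Bonds formed (products):
    C-C: 3 × 340 = 1020
    C-F: 2 × 466 = 932
    C-H: 8 × 429 = 3432
    Σ(formed) = 5384 kJ
  ΔH_1 = 4901 − 5384 = −483 kJ
Reaction 2:
  Bonds broken (reactants):
    C-C: 6 × 340 = 2040
    C-H: 20 × 429 = 8580
    O=O: 13 × 509 = 6617
    Σ(broken) = 17237 kJ
  Bonds formed (products):
    C=O: 16 × 820 = 13120
    O-H: 20 × 458 = 9160
    Σ(formed) = 22280 kJ
  ΔH_2 = 17237 − 22280 = −5043 kJ
ΔH_1 − ΔH_2 = +4560 kJ, so reaction 2 has the more negative ΔH; |ΔH_1 − ΔH_2| = 4560 kJ.

Reaction 2, by 4560 kJ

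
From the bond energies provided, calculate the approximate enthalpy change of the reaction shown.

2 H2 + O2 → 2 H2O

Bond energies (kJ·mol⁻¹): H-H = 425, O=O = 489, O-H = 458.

Bonds broken (reactants):
  H-H: 2 × 425 = 850
  O=O: 1 × 489 = 489
  Σ(broken) = 1339 kJ
Bonds formed (products):
  O-H: 4 × 458 = 1832
  Σ(formed) = 1832 kJ
ΔH = Σ(broken) − Σ(formed) = 1339 − 1832 = −493 kJ

ΔH ≈ −493 kJ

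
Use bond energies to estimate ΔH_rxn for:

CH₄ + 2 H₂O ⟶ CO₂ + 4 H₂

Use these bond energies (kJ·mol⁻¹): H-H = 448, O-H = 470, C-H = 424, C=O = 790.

ΔH ≈ +204 kJ

Bonds broken (reactants):
  C-H: 4 × 424 = 1696
  O-H: 4 × 470 = 1880
  Σ(broken) = 3576 kJ
Bonds formed (products):
  C=O: 2 × 790 = 1580
  H-H: 4 × 448 = 1792
  Σ(formed) = 3372 kJ
ΔH = Σ(broken) − Σ(formed) = 3576 − 3372 = +204 kJ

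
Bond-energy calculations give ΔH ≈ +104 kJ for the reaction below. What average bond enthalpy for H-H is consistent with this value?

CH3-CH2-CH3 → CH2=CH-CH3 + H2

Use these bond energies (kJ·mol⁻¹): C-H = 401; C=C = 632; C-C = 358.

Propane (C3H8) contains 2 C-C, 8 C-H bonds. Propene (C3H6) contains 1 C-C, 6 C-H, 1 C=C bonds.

D(H-H) ≈ 424 kJ/mol

Let D be the H-H bond energy.
Σ(broken) = 2×358 + 8×401 = 3924
Σ(formed) = 1×358 + 6×401 + 1×632 + 1×D = 3396 + D
ΔH = Σ(broken) − Σ(formed) = (3924) − (3396 + D) = +528 − D
Setting this equal to +104 kJ gives D = 424 kJ/mol.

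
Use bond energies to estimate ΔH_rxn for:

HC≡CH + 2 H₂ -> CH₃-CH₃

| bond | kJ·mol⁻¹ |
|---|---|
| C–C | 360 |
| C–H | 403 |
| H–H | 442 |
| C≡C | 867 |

ΔH ≈ −221 kJ

Bonds broken (reactants):
  C≡C: 1 × 867 = 867
  C–H: 2 × 403 = 806
  H–H: 2 × 442 = 884
  Σ(broken) = 2557 kJ
Bonds formed (products):
  C–C: 1 × 360 = 360
  C–H: 6 × 403 = 2418
  Σ(formed) = 2778 kJ
ΔH = Σ(broken) − Σ(formed) = 2557 − 2778 = −221 kJ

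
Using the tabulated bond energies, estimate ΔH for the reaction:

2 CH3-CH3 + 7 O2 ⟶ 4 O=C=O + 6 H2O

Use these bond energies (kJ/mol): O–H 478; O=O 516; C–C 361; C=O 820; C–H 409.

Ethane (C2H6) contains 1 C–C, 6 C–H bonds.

ΔH ≈ −3054 kJ

Bonds broken (reactants):
  C–C: 2 × 361 = 722
  C–H: 12 × 409 = 4908
  O=O: 7 × 516 = 3612
  Σ(broken) = 9242 kJ
Bonds formed (products):
  C=O: 8 × 820 = 6560
  O–H: 12 × 478 = 5736
  Σ(formed) = 12296 kJ
ΔH = Σ(broken) − Σ(formed) = 9242 − 12296 = −3054 kJ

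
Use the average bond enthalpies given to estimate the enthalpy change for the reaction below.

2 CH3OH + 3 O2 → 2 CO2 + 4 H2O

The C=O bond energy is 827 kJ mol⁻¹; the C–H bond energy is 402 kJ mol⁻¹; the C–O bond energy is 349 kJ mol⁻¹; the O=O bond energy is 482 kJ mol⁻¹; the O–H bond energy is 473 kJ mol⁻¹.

ΔH ≈ −1590 kJ

Bonds broken (reactants):
  C–H: 6 × 402 = 2412
  C–O: 2 × 349 = 698
  O–H: 2 × 473 = 946
  O=O: 3 × 482 = 1446
  Σ(broken) = 5502 kJ
Bonds formed (products):
  C=O: 4 × 827 = 3308
  O–H: 8 × 473 = 3784
  Σ(formed) = 7092 kJ
ΔH = Σ(broken) − Σ(formed) = 5502 − 7092 = −1590 kJ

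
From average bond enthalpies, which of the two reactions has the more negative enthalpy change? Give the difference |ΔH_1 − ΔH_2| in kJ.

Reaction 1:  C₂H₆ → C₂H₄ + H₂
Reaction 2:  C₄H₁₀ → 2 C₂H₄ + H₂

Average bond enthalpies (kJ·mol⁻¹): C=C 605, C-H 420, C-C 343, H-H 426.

Reaction 1, by 81 kJ

Reaction 1:
  Bonds broken (reactants):
    C-C: 1 × 343 = 343
    C-H: 6 × 420 = 2520
    Σ(broken) = 2863 kJ
  Bonds formed (products):
    C-H: 4 × 420 = 1680
    C=C: 1 × 605 = 605
    H-H: 1 × 426 = 426
    Σ(formed) = 2711 kJ
  ΔH_1 = 2863 − 2711 = +152 kJ
Reaction 2:
  Bonds broken (reactants):
    C-C: 3 × 343 = 1029
    C-H: 10 × 420 = 4200
    Σ(broken) = 5229 kJ
  Bonds formed (products):
    C-H: 8 × 420 = 3360
    C=C: 2 × 605 = 1210
    H-H: 1 × 426 = 426
    Σ(formed) = 4996 kJ
  ΔH_2 = 5229 − 4996 = +233 kJ
ΔH_1 − ΔH_2 = −81 kJ, so reaction 1 has the more negative ΔH; |ΔH_1 − ΔH_2| = 81 kJ.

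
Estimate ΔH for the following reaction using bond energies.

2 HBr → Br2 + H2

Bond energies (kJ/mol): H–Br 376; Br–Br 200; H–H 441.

ΔH ≈ +111 kJ

Bonds broken (reactants):
  H–Br: 2 × 376 = 752
  Σ(broken) = 752 kJ
Bonds formed (products):
  Br–Br: 1 × 200 = 200
  H–H: 1 × 441 = 441
  Σ(formed) = 641 kJ
ΔH = Σ(broken) − Σ(formed) = 752 − 641 = +111 kJ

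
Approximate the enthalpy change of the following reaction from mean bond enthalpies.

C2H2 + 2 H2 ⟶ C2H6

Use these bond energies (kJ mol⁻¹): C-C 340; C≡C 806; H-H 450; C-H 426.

ΔH ≈ −338 kJ

Bonds broken (reactants):
  C≡C: 1 × 806 = 806
  C-H: 2 × 426 = 852
  H-H: 2 × 450 = 900
  Σ(broken) = 2558 kJ
Bonds formed (products):
  C-C: 1 × 340 = 340
  C-H: 6 × 426 = 2556
  Σ(formed) = 2896 kJ
ΔH = Σ(broken) − Σ(formed) = 2558 − 2896 = −338 kJ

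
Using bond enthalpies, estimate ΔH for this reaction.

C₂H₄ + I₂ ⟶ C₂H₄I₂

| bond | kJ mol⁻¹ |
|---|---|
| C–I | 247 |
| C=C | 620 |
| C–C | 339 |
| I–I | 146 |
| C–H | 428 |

Bonds broken (reactants):
  C–H: 4 × 428 = 1712
  C=C: 1 × 620 = 620
  I–I: 1 × 146 = 146
  Σ(broken) = 2478 kJ
Bonds formed (products):
  C–C: 1 × 339 = 339
  C–H: 4 × 428 = 1712
  C–I: 2 × 247 = 494
  Σ(formed) = 2545 kJ
ΔH = Σ(broken) − Σ(formed) = 2478 − 2545 = −67 kJ

ΔH ≈ −67 kJ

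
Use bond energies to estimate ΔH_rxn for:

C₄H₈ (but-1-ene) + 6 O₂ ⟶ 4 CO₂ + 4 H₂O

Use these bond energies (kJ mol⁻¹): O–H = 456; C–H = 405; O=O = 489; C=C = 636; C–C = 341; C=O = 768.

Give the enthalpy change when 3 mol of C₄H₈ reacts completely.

Bonds broken (reactants):
  C–C: 2 × 341 = 682
  C–H: 8 × 405 = 3240
  C=C: 1 × 636 = 636
  O=O: 6 × 489 = 2934
  Σ(broken) = 7492 kJ
Bonds formed (products):
  C=O: 8 × 768 = 6144
  O–H: 8 × 456 = 3648
  Σ(formed) = 9792 kJ
ΔH = Σ(broken) − Σ(formed) = 7492 − 9792 = −2300 kJ
For 3× the reaction as written: 3 × (−2300) = −6900 kJ

ΔH = −6900 kJ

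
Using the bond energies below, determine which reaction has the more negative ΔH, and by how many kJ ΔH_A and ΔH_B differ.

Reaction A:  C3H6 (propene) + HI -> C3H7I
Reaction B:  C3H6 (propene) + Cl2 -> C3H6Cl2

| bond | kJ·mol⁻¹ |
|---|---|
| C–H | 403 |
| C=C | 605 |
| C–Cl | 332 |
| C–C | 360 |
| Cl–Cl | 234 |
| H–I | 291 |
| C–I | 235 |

Reaction B, by 83 kJ

Reaction A:
  Bonds broken (reactants):
    C–C: 1 × 360 = 360
    C–H: 6 × 403 = 2418
    C=C: 1 × 605 = 605
    H–I: 1 × 291 = 291
    Σ(broken) = 3674 kJ
  Bonds formed (products):
    C–C: 2 × 360 = 720
    C–H: 7 × 403 = 2821
    C–I: 1 × 235 = 235
    Σ(formed) = 3776 kJ
  ΔH_A = 3674 − 3776 = −102 kJ
Reaction B:
  Bonds broken (reactants):
    C–C: 1 × 360 = 360
    C–H: 6 × 403 = 2418
    C=C: 1 × 605 = 605
    Cl–Cl: 1 × 234 = 234
    Σ(broken) = 3617 kJ
  Bonds formed (products):
    C–C: 2 × 360 = 720
    C–Cl: 2 × 332 = 664
    C–H: 6 × 403 = 2418
    Σ(formed) = 3802 kJ
  ΔH_B = 3617 − 3802 = −185 kJ
ΔH_A − ΔH_B = +83 kJ, so reaction B has the more negative ΔH; |ΔH_A − ΔH_B| = 83 kJ.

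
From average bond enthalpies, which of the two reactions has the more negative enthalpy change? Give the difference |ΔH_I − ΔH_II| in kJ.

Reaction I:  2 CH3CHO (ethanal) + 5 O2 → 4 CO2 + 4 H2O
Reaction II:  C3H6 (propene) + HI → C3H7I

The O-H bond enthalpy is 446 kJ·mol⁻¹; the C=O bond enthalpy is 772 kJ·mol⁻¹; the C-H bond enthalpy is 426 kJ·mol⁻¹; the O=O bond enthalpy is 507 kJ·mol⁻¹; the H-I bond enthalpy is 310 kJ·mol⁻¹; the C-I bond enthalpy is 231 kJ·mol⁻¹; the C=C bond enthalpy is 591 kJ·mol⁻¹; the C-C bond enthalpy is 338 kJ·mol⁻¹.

Reaction I, by 1487 kJ

Reaction I:
  Bonds broken (reactants):
    C-C: 2 × 338 = 676
    C-H: 8 × 426 = 3408
    C=O: 2 × 772 = 1544
    O=O: 5 × 507 = 2535
    Σ(broken) = 8163 kJ
  Bonds formed (products):
    C=O: 8 × 772 = 6176
    O-H: 8 × 446 = 3568
    Σ(formed) = 9744 kJ
  ΔH_I = 8163 − 9744 = −1581 kJ
Reaction II:
  Bonds broken (reactants):
    C-C: 1 × 338 = 338
    C-H: 6 × 426 = 2556
    C=C: 1 × 591 = 591
    H-I: 1 × 310 = 310
    Σ(broken) = 3795 kJ
  Bonds formed (products):
    C-C: 2 × 338 = 676
    C-H: 7 × 426 = 2982
    C-I: 1 × 231 = 231
    Σ(formed) = 3889 kJ
  ΔH_II = 3795 − 3889 = −94 kJ
ΔH_I − ΔH_II = −1487 kJ, so reaction I has the more negative ΔH; |ΔH_I − ΔH_II| = 1487 kJ.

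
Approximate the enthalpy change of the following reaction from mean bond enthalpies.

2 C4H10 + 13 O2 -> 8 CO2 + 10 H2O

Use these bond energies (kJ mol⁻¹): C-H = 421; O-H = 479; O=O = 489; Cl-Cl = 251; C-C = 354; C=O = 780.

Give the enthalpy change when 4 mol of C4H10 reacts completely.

ΔH = −10318 kJ

Bonds broken (reactants):
  C-C: 6 × 354 = 2124
  C-H: 20 × 421 = 8420
  O=O: 13 × 489 = 6357
  Σ(broken) = 16901 kJ
Bonds formed (products):
  C=O: 16 × 780 = 12480
  O-H: 20 × 479 = 9580
  Σ(formed) = 22060 kJ
ΔH = Σ(broken) − Σ(formed) = 16901 − 22060 = −5159 kJ
For 2× the reaction as written: 2 × (−5159) = −10318 kJ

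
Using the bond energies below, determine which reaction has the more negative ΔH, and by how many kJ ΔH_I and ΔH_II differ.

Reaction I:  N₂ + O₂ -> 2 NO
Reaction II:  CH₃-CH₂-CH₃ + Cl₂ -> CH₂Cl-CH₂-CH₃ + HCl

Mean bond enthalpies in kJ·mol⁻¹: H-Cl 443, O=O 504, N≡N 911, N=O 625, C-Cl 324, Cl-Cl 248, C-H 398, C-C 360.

Reaction II, by 286 kJ

Reaction I:
  Bonds broken (reactants):
    N≡N: 1 × 911 = 911
    O=O: 1 × 504 = 504
    Σ(broken) = 1415 kJ
  Bonds formed (products):
    N=O: 2 × 625 = 1250
    Σ(formed) = 1250 kJ
  ΔH_I = 1415 − 1250 = +165 kJ
Reaction II:
  Bonds broken (reactants):
    C-C: 2 × 360 = 720
    C-H: 8 × 398 = 3184
    Cl-Cl: 1 × 248 = 248
    Σ(broken) = 4152 kJ
  Bonds formed (products):
    C-C: 2 × 360 = 720
    C-Cl: 1 × 324 = 324
    C-H: 7 × 398 = 2786
    H-Cl: 1 × 443 = 443
    Σ(formed) = 4273 kJ
  ΔH_II = 4152 − 4273 = −121 kJ
ΔH_I − ΔH_II = +286 kJ, so reaction II has the more negative ΔH; |ΔH_I − ΔH_II| = 286 kJ.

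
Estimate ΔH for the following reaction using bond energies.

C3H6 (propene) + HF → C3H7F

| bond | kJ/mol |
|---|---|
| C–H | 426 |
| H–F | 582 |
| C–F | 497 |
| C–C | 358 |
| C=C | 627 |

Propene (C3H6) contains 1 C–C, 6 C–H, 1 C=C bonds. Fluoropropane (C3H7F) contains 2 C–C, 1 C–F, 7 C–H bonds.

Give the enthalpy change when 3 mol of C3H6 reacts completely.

Bonds broken (reactants):
  C–C: 1 × 358 = 358
  C–H: 6 × 426 = 2556
  C=C: 1 × 627 = 627
  H–F: 1 × 582 = 582
  Σ(broken) = 4123 kJ
Bonds formed (products):
  C–C: 2 × 358 = 716
  C–F: 1 × 497 = 497
  C–H: 7 × 426 = 2982
  Σ(formed) = 4195 kJ
ΔH = Σ(broken) − Σ(formed) = 4123 − 4195 = −72 kJ
For 3× the reaction as written: 3 × (−72) = −216 kJ

ΔH = −216 kJ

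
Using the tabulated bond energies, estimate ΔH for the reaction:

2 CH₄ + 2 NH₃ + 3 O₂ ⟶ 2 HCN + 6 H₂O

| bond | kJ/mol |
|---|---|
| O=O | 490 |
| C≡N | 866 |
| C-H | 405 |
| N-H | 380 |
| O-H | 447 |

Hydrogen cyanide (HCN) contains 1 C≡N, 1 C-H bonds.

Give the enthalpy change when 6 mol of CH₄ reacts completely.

ΔH = −2748 kJ

Bonds broken (reactants):
  C-H: 8 × 405 = 3240
  N-H: 6 × 380 = 2280
  O=O: 3 × 490 = 1470
  Σ(broken) = 6990 kJ
Bonds formed (products):
  C≡N: 2 × 866 = 1732
  C-H: 2 × 405 = 810
  O-H: 12 × 447 = 5364
  Σ(formed) = 7906 kJ
ΔH = Σ(broken) − Σ(formed) = 6990 − 7906 = −916 kJ
For 3× the reaction as written: 3 × (−916) = −2748 kJ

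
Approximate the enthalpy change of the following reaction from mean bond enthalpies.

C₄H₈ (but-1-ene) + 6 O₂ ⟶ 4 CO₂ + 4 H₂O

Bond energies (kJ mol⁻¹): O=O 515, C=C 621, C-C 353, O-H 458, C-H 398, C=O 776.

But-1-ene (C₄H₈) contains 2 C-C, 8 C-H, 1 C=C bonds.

Bonds broken (reactants):
  C-C: 2 × 353 = 706
  C-H: 8 × 398 = 3184
  C=C: 1 × 621 = 621
  O=O: 6 × 515 = 3090
  Σ(broken) = 7601 kJ
Bonds formed (products):
  C=O: 8 × 776 = 6208
  O-H: 8 × 458 = 3664
  Σ(formed) = 9872 kJ
ΔH = Σ(broken) − Σ(formed) = 7601 − 9872 = −2271 kJ

ΔH ≈ −2271 kJ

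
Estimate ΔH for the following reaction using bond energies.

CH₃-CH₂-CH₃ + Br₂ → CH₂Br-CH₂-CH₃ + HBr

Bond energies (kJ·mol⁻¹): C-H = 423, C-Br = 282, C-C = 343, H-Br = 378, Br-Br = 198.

Bonds broken (reactants):
  Br-Br: 1 × 198 = 198
  C-C: 2 × 343 = 686
  C-H: 8 × 423 = 3384
  Σ(broken) = 4268 kJ
Bonds formed (products):
  C-Br: 1 × 282 = 282
  C-C: 2 × 343 = 686
  C-H: 7 × 423 = 2961
  H-Br: 1 × 378 = 378
  Σ(formed) = 4307 kJ
ΔH = Σ(broken) − Σ(formed) = 4268 − 4307 = −39 kJ

ΔH ≈ −39 kJ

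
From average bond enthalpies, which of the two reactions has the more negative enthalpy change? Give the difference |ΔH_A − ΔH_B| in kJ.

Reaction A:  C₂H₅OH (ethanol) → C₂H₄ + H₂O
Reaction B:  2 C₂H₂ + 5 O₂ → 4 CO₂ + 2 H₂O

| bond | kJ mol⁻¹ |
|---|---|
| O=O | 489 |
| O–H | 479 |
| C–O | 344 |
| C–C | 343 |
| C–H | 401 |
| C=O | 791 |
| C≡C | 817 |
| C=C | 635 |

Reaction B, by 2535 kJ

Reaction A:
  Bonds broken (reactants):
    C–C: 1 × 343 = 343
    C–H: 5 × 401 = 2005
    C–O: 1 × 344 = 344
    O–H: 1 × 479 = 479
    Σ(broken) = 3171 kJ
  Bonds formed (products):
    C–H: 4 × 401 = 1604
    C=C: 1 × 635 = 635
    O–H: 2 × 479 = 958
    Σ(formed) = 3197 kJ
  ΔH_A = 3171 − 3197 = −26 kJ
Reaction B:
  Bonds broken (reactants):
    C≡C: 2 × 817 = 1634
    C–H: 4 × 401 = 1604
    O=O: 5 × 489 = 2445
    Σ(broken) = 5683 kJ
  Bonds formed (products):
    C=O: 8 × 791 = 6328
    O–H: 4 × 479 = 1916
    Σ(formed) = 8244 kJ
  ΔH_B = 5683 − 8244 = −2561 kJ
ΔH_A − ΔH_B = +2535 kJ, so reaction B has the more negative ΔH; |ΔH_A − ΔH_B| = 2535 kJ.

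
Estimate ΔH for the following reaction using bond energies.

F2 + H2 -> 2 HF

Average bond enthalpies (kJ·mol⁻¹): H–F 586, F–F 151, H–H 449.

ΔH ≈ −572 kJ

Bonds broken (reactants):
  F–F: 1 × 151 = 151
  H–H: 1 × 449 = 449
  Σ(broken) = 600 kJ
Bonds formed (products):
  H–F: 2 × 586 = 1172
  Σ(formed) = 1172 kJ
ΔH = Σ(broken) − Σ(formed) = 600 − 1172 = −572 kJ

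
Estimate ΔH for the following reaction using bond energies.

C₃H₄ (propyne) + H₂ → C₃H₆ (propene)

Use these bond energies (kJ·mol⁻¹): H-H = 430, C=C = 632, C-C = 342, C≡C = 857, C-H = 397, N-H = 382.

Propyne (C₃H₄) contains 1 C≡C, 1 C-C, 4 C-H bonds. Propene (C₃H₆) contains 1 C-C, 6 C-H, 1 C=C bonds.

ΔH ≈ −139 kJ

Bonds broken (reactants):
  C≡C: 1 × 857 = 857
  C-C: 1 × 342 = 342
  C-H: 4 × 397 = 1588
  H-H: 1 × 430 = 430
  Σ(broken) = 3217 kJ
Bonds formed (products):
  C-C: 1 × 342 = 342
  C-H: 6 × 397 = 2382
  C=C: 1 × 632 = 632
  Σ(formed) = 3356 kJ
ΔH = Σ(broken) − Σ(formed) = 3217 − 3356 = −139 kJ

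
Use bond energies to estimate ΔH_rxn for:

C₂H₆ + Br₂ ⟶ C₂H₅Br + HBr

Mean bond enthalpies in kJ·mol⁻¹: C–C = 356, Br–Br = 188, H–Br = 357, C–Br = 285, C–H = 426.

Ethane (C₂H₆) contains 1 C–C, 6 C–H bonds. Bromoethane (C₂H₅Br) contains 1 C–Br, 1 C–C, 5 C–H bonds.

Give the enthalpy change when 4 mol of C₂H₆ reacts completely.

ΔH = −112 kJ

Bonds broken (reactants):
  Br–Br: 1 × 188 = 188
  C–C: 1 × 356 = 356
  C–H: 6 × 426 = 2556
  Σ(broken) = 3100 kJ
Bonds formed (products):
  C–Br: 1 × 285 = 285
  C–C: 1 × 356 = 356
  C–H: 5 × 426 = 2130
  H–Br: 1 × 357 = 357
  Σ(formed) = 3128 kJ
ΔH = Σ(broken) − Σ(formed) = 3100 − 3128 = −28 kJ
For 4× the reaction as written: 4 × (−28) = −112 kJ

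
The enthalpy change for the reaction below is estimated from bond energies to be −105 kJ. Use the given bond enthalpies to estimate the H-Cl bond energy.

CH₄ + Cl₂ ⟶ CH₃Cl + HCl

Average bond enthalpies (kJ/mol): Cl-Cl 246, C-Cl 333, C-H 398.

Let D be the H-Cl bond energy.
Σ(broken) = 4×398 + 1×246 = 1838
Σ(formed) = 1×333 + 3×398 + 1×D = 1527 + D
ΔH = Σ(broken) − Σ(formed) = (1838) − (1527 + D) = +311 − D
Setting this equal to −105 kJ gives D = 416 kJ/mol.

D(H-Cl) ≈ 416 kJ/mol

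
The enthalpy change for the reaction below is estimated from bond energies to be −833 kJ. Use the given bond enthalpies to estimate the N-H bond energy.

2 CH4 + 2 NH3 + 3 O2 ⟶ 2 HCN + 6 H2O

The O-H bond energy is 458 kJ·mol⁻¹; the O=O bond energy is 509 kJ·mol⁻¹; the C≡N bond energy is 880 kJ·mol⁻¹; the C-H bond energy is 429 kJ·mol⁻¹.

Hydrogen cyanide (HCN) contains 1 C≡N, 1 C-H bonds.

D(N-H) ≈ 387 kJ/mol

Let D be the N-H bond energy.
Σ(broken) = 8×429 + 6×D + 3×509 = 4959 + 6D
Σ(formed) = 2×880 + 2×429 + 12×458 = 8114
ΔH = Σ(broken) − Σ(formed) = (4959 + 6D) − (8114) = −3155 + 6D
Setting this equal to −833 kJ gives 6D = 2322, so D = 387 kJ/mol.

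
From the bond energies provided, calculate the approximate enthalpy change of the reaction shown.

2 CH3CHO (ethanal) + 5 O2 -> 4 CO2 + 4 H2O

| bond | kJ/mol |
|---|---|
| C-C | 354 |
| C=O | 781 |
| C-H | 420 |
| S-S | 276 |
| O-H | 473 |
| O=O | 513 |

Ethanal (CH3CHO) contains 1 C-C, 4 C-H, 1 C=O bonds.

ΔH ≈ −1837 kJ

Bonds broken (reactants):
  C-C: 2 × 354 = 708
  C-H: 8 × 420 = 3360
  C=O: 2 × 781 = 1562
  O=O: 5 × 513 = 2565
  Σ(broken) = 8195 kJ
Bonds formed (products):
  C=O: 8 × 781 = 6248
  O-H: 8 × 473 = 3784
  Σ(formed) = 10032 kJ
ΔH = Σ(broken) − Σ(formed) = 8195 − 10032 = −1837 kJ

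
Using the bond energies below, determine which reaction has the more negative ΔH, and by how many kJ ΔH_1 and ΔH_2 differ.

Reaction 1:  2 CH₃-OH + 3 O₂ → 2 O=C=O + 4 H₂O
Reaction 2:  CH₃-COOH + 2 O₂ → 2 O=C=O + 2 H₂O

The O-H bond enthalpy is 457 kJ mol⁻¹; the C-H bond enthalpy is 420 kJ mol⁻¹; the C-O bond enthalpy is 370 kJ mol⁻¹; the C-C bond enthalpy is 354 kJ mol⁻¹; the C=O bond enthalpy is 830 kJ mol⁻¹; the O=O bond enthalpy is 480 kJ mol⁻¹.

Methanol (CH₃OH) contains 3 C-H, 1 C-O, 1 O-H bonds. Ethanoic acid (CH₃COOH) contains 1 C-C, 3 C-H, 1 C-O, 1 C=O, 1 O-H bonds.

Reaction 1:
  Bonds broken (reactants):
    C-H: 6 × 420 = 2520
    C-O: 2 × 370 = 740
    O-H: 2 × 457 = 914
    O=O: 3 × 480 = 1440
    Σ(broken) = 5614 kJ
  Bonds formed (products):
    C=O: 4 × 830 = 3320
    O-H: 8 × 457 = 3656
    Σ(formed) = 6976 kJ
  ΔH_1 = 5614 − 6976 = −1362 kJ
Reaction 2:
  Bonds broken (reactants):
    C-C: 1 × 354 = 354
    C-H: 3 × 420 = 1260
    C-O: 1 × 370 = 370
    C=O: 1 × 830 = 830
    O-H: 1 × 457 = 457
    O=O: 2 × 480 = 960
    Σ(broken) = 4231 kJ
  Bonds formed (products):
    C=O: 4 × 830 = 3320
    O-H: 4 × 457 = 1828
    Σ(formed) = 5148 kJ
  ΔH_2 = 4231 − 5148 = −917 kJ
ΔH_1 − ΔH_2 = −445 kJ, so reaction 1 has the more negative ΔH; |ΔH_1 − ΔH_2| = 445 kJ.

Reaction 1, by 445 kJ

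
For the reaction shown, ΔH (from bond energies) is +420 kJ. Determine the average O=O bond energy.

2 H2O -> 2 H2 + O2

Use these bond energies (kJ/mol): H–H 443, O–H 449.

Let D be the O=O bond energy.
Σ(broken) = 4×449 = 1796
Σ(formed) = 2×443 + 1×D = 886 + D
ΔH = Σ(broken) − Σ(formed) = (1796) − (886 + D) = +910 − D
Setting this equal to +420 kJ gives D = 490 kJ/mol.

D(O=O) ≈ 490 kJ/mol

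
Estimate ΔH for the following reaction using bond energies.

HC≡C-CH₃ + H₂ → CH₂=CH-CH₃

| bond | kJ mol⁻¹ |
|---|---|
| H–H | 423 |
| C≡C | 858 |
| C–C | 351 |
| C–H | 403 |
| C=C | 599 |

Bonds broken (reactants):
  C≡C: 1 × 858 = 858
  C–C: 1 × 351 = 351
  C–H: 4 × 403 = 1612
  H–H: 1 × 423 = 423
  Σ(broken) = 3244 kJ
Bonds formed (products):
  C–C: 1 × 351 = 351
  C–H: 6 × 403 = 2418
  C=C: 1 × 599 = 599
  Σ(formed) = 3368 kJ
ΔH = Σ(broken) − Σ(formed) = 3244 − 3368 = −124 kJ

ΔH ≈ −124 kJ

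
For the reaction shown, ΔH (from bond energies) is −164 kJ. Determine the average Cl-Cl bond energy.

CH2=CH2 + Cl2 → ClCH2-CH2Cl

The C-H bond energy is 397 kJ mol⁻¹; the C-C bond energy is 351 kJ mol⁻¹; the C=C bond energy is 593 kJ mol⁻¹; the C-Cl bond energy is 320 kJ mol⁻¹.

Let D be the Cl-Cl bond energy.
Σ(broken) = 4×397 + 1×593 + 1×D = 2181 + D
Σ(formed) = 1×351 + 2×320 + 4×397 = 2579
ΔH = Σ(broken) − Σ(formed) = (2181 + D) − (2579) = −398 + D
Setting this equal to −164 kJ gives D = 234 kJ/mol.

D(Cl-Cl) ≈ 234 kJ/mol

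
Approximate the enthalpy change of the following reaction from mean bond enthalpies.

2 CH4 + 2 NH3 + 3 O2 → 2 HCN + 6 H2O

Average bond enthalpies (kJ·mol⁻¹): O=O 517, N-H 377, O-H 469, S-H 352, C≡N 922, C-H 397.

Bonds broken (reactants):
  C-H: 8 × 397 = 3176
  N-H: 6 × 377 = 2262
  O=O: 3 × 517 = 1551
  Σ(broken) = 6989 kJ
Bonds formed (products):
  C≡N: 2 × 922 = 1844
  C-H: 2 × 397 = 794
  O-H: 12 × 469 = 5628
  Σ(formed) = 8266 kJ
ΔH = Σ(broken) − Σ(formed) = 6989 − 8266 = −1277 kJ

ΔH ≈ −1277 kJ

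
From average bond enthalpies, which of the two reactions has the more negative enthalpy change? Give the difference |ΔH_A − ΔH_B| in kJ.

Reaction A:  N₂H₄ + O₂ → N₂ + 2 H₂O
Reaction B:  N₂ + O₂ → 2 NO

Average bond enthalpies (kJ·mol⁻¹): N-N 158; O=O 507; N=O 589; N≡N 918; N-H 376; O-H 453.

Reaction A:
  Bonds broken (reactants):
    N-H: 4 × 376 = 1504
    N-N: 1 × 158 = 158
    O=O: 1 × 507 = 507
    Σ(broken) = 2169 kJ
  Bonds formed (products):
    N≡N: 1 × 918 = 918
    O-H: 4 × 453 = 1812
    Σ(formed) = 2730 kJ
  ΔH_A = 2169 − 2730 = −561 kJ
Reaction B:
  Bonds broken (reactants):
    N≡N: 1 × 918 = 918
    O=O: 1 × 507 = 507
    Σ(broken) = 1425 kJ
  Bonds formed (products):
    N=O: 2 × 589 = 1178
    Σ(formed) = 1178 kJ
  ΔH_B = 1425 − 1178 = +247 kJ
ΔH_A − ΔH_B = −808 kJ, so reaction A has the more negative ΔH; |ΔH_A − ΔH_B| = 808 kJ.

Reaction A, by 808 kJ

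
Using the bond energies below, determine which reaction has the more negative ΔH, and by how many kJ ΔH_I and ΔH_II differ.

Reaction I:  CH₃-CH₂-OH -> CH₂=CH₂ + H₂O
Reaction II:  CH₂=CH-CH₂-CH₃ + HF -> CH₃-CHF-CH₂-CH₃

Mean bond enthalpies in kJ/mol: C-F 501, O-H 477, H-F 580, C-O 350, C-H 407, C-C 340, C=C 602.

Reaction II, by 84 kJ

Reaction I:
  Bonds broken (reactants):
    C-C: 1 × 340 = 340
    C-H: 5 × 407 = 2035
    C-O: 1 × 350 = 350
    O-H: 1 × 477 = 477
    Σ(broken) = 3202 kJ
  Bonds formed (products):
    C-H: 4 × 407 = 1628
    C=C: 1 × 602 = 602
    O-H: 2 × 477 = 954
    Σ(formed) = 3184 kJ
  ΔH_I = 3202 − 3184 = +18 kJ
Reaction II:
  Bonds broken (reactants):
    C-C: 2 × 340 = 680
    C-H: 8 × 407 = 3256
    C=C: 1 × 602 = 602
    H-F: 1 × 580 = 580
    Σ(broken) = 5118 kJ
  Bonds formed (products):
    C-C: 3 × 340 = 1020
    C-F: 1 × 501 = 501
    C-H: 9 × 407 = 3663
    Σ(formed) = 5184 kJ
  ΔH_II = 5118 − 5184 = −66 kJ
ΔH_I − ΔH_II = +84 kJ, so reaction II has the more negative ΔH; |ΔH_I − ΔH_II| = 84 kJ.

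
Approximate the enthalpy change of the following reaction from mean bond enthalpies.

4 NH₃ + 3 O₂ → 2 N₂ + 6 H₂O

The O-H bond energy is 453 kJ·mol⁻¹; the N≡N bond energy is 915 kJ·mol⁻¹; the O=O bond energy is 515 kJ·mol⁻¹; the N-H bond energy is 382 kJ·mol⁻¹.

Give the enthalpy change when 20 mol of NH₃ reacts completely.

Bonds broken (reactants):
  N-H: 12 × 382 = 4584
  O=O: 3 × 515 = 1545
  Σ(broken) = 6129 kJ
Bonds formed (products):
  N≡N: 2 × 915 = 1830
  O-H: 12 × 453 = 5436
  Σ(formed) = 7266 kJ
ΔH = Σ(broken) − Σ(formed) = 6129 − 7266 = −1137 kJ
For 5× the reaction as written: 5 × (−1137) = −5685 kJ

ΔH = −5685 kJ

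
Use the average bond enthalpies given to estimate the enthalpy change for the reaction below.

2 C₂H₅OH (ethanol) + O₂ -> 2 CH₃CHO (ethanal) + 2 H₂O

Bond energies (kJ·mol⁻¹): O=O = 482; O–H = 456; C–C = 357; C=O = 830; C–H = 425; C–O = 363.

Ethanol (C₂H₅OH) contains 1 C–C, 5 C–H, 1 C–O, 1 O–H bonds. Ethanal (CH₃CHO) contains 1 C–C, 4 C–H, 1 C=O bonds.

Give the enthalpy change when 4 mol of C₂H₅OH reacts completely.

Bonds broken (reactants):
  C–C: 2 × 357 = 714
  C–H: 10 × 425 = 4250
  C–O: 2 × 363 = 726
  O–H: 2 × 456 = 912
  O=O: 1 × 482 = 482
  Σ(broken) = 7084 kJ
Bonds formed (products):
  C–C: 2 × 357 = 714
  C–H: 8 × 425 = 3400
  C=O: 2 × 830 = 1660
  O–H: 4 × 456 = 1824
  Σ(formed) = 7598 kJ
ΔH = Σ(broken) − Σ(formed) = 7084 − 7598 = −514 kJ
For 2× the reaction as written: 2 × (−514) = −1028 kJ

ΔH = −1028 kJ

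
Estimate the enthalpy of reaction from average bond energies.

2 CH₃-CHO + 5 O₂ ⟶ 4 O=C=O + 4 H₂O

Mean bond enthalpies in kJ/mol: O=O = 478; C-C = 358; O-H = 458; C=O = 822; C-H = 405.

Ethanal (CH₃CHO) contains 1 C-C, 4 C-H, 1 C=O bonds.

ΔH ≈ −2250 kJ

Bonds broken (reactants):
  C-C: 2 × 358 = 716
  C-H: 8 × 405 = 3240
  C=O: 2 × 822 = 1644
  O=O: 5 × 478 = 2390
  Σ(broken) = 7990 kJ
Bonds formed (products):
  C=O: 8 × 822 = 6576
  O-H: 8 × 458 = 3664
  Σ(formed) = 10240 kJ
ΔH = Σ(broken) − Σ(formed) = 7990 − 10240 = −2250 kJ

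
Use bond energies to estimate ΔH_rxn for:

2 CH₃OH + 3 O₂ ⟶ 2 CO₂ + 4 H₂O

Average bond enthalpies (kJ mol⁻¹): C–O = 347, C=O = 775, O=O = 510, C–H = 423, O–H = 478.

Bonds broken (reactants):
  C–H: 6 × 423 = 2538
  C–O: 2 × 347 = 694
  O–H: 2 × 478 = 956
  O=O: 3 × 510 = 1530
  Σ(broken) = 5718 kJ
Bonds formed (products):
  C=O: 4 × 775 = 3100
  O–H: 8 × 478 = 3824
  Σ(formed) = 6924 kJ
ΔH = Σ(broken) − Σ(formed) = 5718 − 6924 = −1206 kJ

ΔH ≈ −1206 kJ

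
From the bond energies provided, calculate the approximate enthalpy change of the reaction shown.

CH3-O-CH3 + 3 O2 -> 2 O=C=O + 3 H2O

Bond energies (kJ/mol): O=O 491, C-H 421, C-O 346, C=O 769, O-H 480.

ΔH ≈ −1265 kJ

Bonds broken (reactants):
  C-H: 6 × 421 = 2526
  C-O: 2 × 346 = 692
  O=O: 3 × 491 = 1473
  Σ(broken) = 4691 kJ
Bonds formed (products):
  C=O: 4 × 769 = 3076
  O-H: 6 × 480 = 2880
  Σ(formed) = 5956 kJ
ΔH = Σ(broken) − Σ(formed) = 4691 − 5956 = −1265 kJ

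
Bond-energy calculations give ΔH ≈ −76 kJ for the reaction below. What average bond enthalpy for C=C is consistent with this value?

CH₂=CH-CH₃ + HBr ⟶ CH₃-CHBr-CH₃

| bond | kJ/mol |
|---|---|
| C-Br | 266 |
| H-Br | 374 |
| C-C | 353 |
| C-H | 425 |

Let D be the C=C bond energy.
Σ(broken) = 1×353 + 6×425 + 1×D + 1×374 = 3277 + D
Σ(formed) = 1×266 + 2×353 + 7×425 = 3947
ΔH = Σ(broken) − Σ(formed) = (3277 + D) − (3947) = −670 + D
Setting this equal to −76 kJ gives D = 594 kJ/mol.

D(C=C) ≈ 594 kJ/mol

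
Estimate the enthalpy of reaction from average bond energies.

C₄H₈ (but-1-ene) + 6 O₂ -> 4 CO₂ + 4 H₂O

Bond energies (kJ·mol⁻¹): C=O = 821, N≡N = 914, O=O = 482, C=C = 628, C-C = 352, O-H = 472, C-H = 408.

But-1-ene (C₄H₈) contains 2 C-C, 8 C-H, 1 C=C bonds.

ΔH ≈ −2856 kJ

Bonds broken (reactants):
  C-C: 2 × 352 = 704
  C-H: 8 × 408 = 3264
  C=C: 1 × 628 = 628
  O=O: 6 × 482 = 2892
  Σ(broken) = 7488 kJ
Bonds formed (products):
  C=O: 8 × 821 = 6568
  O-H: 8 × 472 = 3776
  Σ(formed) = 10344 kJ
ΔH = Σ(broken) − Σ(formed) = 7488 − 10344 = −2856 kJ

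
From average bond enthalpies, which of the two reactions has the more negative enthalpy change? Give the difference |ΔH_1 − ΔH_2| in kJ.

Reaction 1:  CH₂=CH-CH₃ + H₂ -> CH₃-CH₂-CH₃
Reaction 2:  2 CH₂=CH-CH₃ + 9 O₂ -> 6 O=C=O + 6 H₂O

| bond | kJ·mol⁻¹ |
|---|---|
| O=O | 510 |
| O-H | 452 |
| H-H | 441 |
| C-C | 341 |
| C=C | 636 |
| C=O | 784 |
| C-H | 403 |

Reaction 1:
  Bonds broken (reactants):
    C-C: 1 × 341 = 341
    C-H: 6 × 403 = 2418
    C=C: 1 × 636 = 636
    H-H: 1 × 441 = 441
    Σ(broken) = 3836 kJ
  Bonds formed (products):
    C-C: 2 × 341 = 682
    C-H: 8 × 403 = 3224
    Σ(formed) = 3906 kJ
  ΔH_1 = 3836 − 3906 = −70 kJ
Reaction 2:
  Bonds broken (reactants):
    C-C: 2 × 341 = 682
    C-H: 12 × 403 = 4836
    C=C: 2 × 636 = 1272
    O=O: 9 × 510 = 4590
    Σ(broken) = 11380 kJ
  Bonds formed (products):
    C=O: 12 × 784 = 9408
    O-H: 12 × 452 = 5424
    Σ(formed) = 14832 kJ
  ΔH_2 = 11380 − 14832 = −3452 kJ
ΔH_1 − ΔH_2 = +3382 kJ, so reaction 2 has the more negative ΔH; |ΔH_1 − ΔH_2| = 3382 kJ.

Reaction 2, by 3382 kJ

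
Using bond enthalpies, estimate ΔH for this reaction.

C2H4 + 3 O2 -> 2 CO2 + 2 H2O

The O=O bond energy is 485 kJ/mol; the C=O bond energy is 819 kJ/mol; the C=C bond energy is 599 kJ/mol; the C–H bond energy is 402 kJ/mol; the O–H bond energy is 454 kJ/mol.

Bonds broken (reactants):
  C–H: 4 × 402 = 1608
  C=C: 1 × 599 = 599
  O=O: 3 × 485 = 1455
  Σ(broken) = 3662 kJ
Bonds formed (products):
  C=O: 4 × 819 = 3276
  O–H: 4 × 454 = 1816
  Σ(formed) = 5092 kJ
ΔH = Σ(broken) − Σ(formed) = 3662 − 5092 = −1430 kJ

ΔH ≈ −1430 kJ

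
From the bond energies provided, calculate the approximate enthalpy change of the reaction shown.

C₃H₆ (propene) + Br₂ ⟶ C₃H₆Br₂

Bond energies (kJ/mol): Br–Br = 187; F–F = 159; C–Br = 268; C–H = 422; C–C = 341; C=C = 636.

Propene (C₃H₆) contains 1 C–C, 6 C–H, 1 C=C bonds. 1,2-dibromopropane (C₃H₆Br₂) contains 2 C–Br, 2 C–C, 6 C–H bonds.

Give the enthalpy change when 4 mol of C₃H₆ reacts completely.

ΔH = −216 kJ

Bonds broken (reactants):
  Br–Br: 1 × 187 = 187
  C–C: 1 × 341 = 341
  C–H: 6 × 422 = 2532
  C=C: 1 × 636 = 636
  Σ(broken) = 3696 kJ
Bonds formed (products):
  C–Br: 2 × 268 = 536
  C–C: 2 × 341 = 682
  C–H: 6 × 422 = 2532
  Σ(formed) = 3750 kJ
ΔH = Σ(broken) − Σ(formed) = 3696 − 3750 = −54 kJ
For 4× the reaction as written: 4 × (−54) = −216 kJ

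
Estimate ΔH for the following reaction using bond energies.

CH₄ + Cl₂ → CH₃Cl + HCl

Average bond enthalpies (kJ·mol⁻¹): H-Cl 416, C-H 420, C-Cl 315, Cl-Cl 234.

Bonds broken (reactants):
  C-H: 4 × 420 = 1680
  Cl-Cl: 1 × 234 = 234
  Σ(broken) = 1914 kJ
Bonds formed (products):
  C-Cl: 1 × 315 = 315
  C-H: 3 × 420 = 1260
  H-Cl: 1 × 416 = 416
  Σ(formed) = 1991 kJ
ΔH = Σ(broken) − Σ(formed) = 1914 − 1991 = −77 kJ

ΔH ≈ −77 kJ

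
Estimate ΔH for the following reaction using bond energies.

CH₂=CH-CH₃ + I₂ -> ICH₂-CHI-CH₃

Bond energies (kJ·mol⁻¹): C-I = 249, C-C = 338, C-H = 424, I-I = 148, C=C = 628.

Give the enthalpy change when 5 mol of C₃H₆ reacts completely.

Bonds broken (reactants):
  C-C: 1 × 338 = 338
  C-H: 6 × 424 = 2544
  C=C: 1 × 628 = 628
  I-I: 1 × 148 = 148
  Σ(broken) = 3658 kJ
Bonds formed (products):
  C-C: 2 × 338 = 676
  C-H: 6 × 424 = 2544
  C-I: 2 × 249 = 498
  Σ(formed) = 3718 kJ
ΔH = Σ(broken) − Σ(formed) = 3658 − 3718 = −60 kJ
For 5× the reaction as written: 5 × (−60) = −300 kJ

ΔH = −300 kJ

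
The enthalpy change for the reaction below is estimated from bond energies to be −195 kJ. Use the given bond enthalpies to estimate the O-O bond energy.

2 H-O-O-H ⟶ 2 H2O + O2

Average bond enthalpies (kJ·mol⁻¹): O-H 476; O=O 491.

D(O-O) ≈ 148 kJ/mol

Let D be the O-O bond energy.
Σ(broken) = 4×476 + 2×D = 1904 + 2D
Σ(formed) = 4×476 + 1×491 = 2395
ΔH = Σ(broken) − Σ(formed) = (1904 + 2D) − (2395) = −491 + 2D
Setting this equal to −195 kJ gives 2D = 296, so D = 148 kJ/mol.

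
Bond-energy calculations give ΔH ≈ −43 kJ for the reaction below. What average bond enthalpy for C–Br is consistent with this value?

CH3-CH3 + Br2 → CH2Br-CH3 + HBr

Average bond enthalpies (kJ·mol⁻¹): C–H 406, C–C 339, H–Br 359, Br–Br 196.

D(C–Br) ≈ 286 kJ/mol

Let D be the C–Br bond energy.
Σ(broken) = 1×196 + 1×339 + 6×406 = 2971
Σ(formed) = 1×D + 1×339 + 5×406 + 1×359 = 2728 + D
ΔH = Σ(broken) − Σ(formed) = (2971) − (2728 + D) = +243 − D
Setting this equal to −43 kJ gives D = 286 kJ/mol.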